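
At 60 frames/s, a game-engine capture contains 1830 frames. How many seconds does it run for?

30.5 seconds

Running time = 1830 / (60) = 30.5 s.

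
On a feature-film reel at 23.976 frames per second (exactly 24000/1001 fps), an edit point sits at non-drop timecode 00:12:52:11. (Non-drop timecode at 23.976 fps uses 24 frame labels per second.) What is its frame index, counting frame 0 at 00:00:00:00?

frame 18539

Total seconds to the label: (0 × 3600 + 12 × 60 + 52) = 772.
Frame index = 772 × 24 + 11 = 18539.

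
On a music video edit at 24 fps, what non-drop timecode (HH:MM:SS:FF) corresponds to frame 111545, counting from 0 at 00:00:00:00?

111545 ÷ 24 = 4647 full seconds, remainder 17 frames.
4647 s = 1 h 17 min 27 s.
Timecode: 01:17:27:17.

01:17:27:17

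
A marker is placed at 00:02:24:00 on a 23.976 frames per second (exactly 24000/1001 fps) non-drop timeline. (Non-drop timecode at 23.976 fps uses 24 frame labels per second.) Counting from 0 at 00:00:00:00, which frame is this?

Total seconds to the label: (0 × 3600 + 2 × 60 + 24) = 144.
Frame index = 144 × 24 + 0 = 3456.

frame 3456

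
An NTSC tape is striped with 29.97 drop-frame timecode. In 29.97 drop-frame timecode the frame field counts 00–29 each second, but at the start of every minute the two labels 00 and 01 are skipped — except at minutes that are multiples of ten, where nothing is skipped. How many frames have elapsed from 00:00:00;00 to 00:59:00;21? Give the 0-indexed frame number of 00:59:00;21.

106113

As if non-drop at 30 labels/s: (0 × 3600 + 59 × 60 + 0) × 30 + 21 = 106221.
Minute boundaries passed: 59; those not divisible by 10: 59 − 5 = 54; dropped labels = 2 × 54 = 108.
Actual frame index = 106221 − 108 = 106113.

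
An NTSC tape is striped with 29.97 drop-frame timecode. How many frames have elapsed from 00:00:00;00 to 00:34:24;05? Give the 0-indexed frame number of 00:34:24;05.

61863

As if non-drop at 30 labels/s: (0 × 3600 + 34 × 60 + 24) × 30 + 5 = 61925.
Minute boundaries passed: 34; those not divisible by 10: 34 − 3 = 31; dropped labels = 2 × 31 = 62.
Actual frame index = 61925 − 62 = 61863.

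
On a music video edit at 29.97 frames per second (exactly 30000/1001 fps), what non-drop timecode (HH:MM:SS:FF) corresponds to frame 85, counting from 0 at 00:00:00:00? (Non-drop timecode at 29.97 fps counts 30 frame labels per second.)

85 ÷ 30 = 2 full seconds, remainder 25 frames.
2 s = 0 h 0 min 2 s.
Timecode: 00:00:02:25.

00:00:02:25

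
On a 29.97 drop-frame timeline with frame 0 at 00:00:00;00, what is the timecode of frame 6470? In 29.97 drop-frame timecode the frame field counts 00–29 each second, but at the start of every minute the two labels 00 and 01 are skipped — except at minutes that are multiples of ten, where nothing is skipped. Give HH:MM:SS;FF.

Each 10-minute DF block holds 10 × 60 × 30 − 9 × 2 = 17982 frames. 6470 ÷ 17982 → 0 full blocks, remainder 6470.
Within the partial block the first minute is 1800 frames and each further minute 1798, so 3 further minute boundaries passed. Total skipped labels = 18 × 0 + 2 × 3 = 6.
Non-drop label index = 6470 + 6 = 6476; at 30 labels/s that is 00:03:35:26, i.e. DF 00:03:35;26.

00:03:35;26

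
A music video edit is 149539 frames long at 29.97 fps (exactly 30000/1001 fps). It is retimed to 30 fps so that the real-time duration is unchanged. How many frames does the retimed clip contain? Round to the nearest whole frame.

149689 frames

Frames at target rate = 149539 × (30) / (30000/1001) = 149688539/1000 ≈ 149688.539.
Nearest whole frame: 149689.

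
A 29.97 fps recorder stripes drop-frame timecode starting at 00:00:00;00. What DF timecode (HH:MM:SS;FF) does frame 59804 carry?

Ten DF minutes hold 17982 frames, so frame 59804 lies in block 3 (frames 53946–71927) with 5858 frames into that block.
The block's first minute is 1800 frames and the rest 1798 each; 5858 frames reaches minute 3, so 3 × 18 + 3 × 2 = 60 labels have been skipped so far.
Adding those back, label number 59804 + 60 = 59864 at 30 labels/s is 1995 s + 14 f = 0 h 33 min 15 s frame 14, i.e. 00:33:15;14.

00:33:15;14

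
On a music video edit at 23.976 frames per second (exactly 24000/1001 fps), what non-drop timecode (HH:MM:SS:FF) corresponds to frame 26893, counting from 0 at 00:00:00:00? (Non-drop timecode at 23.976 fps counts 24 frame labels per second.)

00:18:40:13

26893 ÷ 24 = 1120 full seconds, remainder 13 frames.
1120 s = 0 h 18 min 40 s.
Timecode: 00:18:40:13.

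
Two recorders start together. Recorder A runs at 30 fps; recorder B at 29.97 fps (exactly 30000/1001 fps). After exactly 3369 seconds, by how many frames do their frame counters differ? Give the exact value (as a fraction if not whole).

101070/1001 frames

A emits 30 × 3369 = 101070 frames; B emits 30000/1001 × 3369 = 101070000/1001.
Difference = 101070/1001 frames (≈ 100.9690); B is behind A.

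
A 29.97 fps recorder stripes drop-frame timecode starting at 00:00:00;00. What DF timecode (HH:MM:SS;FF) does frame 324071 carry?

03:00:13;05

Each 10-minute DF block holds 10 × 60 × 30 − 9 × 2 = 17982 frames. 324071 ÷ 17982 → 18 full blocks, remainder 395.
Within the partial block the first minute is 1800 frames and each further minute 1798, so 0 further minute boundaries passed. Total skipped labels = 18 × 18 + 2 × 0 = 324.
Non-drop label index = 324071 + 324 = 324395; at 30 labels/s that is 03:00:13:05, i.e. DF 03:00:13;05.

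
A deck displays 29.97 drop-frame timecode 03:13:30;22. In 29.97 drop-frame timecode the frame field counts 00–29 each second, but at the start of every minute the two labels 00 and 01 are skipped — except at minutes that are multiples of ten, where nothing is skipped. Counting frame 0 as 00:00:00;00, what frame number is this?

Complete 10-minute blocks: 19, each 17982 frames → 341658.
Remaining 3 whole minutes in the current block: 1800 + 2 × 1798 = 5396 frames.
Within the current minute: 30 × 30 + 22 − 2 = 920 (labels ;00/;01 skipped at this minute). Total = 341658 + 5396 + 920 = 347974.

347974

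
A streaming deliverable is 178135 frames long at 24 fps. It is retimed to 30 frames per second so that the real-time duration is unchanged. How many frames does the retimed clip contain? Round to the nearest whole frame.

Frames at target rate = 178135 × (30) / (24) = 890675/4 ≈ 222668.750.
Nearest whole frame: 222669.

222669 frames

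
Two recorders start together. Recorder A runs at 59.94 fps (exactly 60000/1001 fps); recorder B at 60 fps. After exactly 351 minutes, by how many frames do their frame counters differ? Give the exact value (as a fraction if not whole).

97200/77 frames

351 min = 21060 s.
A emits 60000/1001 × 21060 = 97200000/77 frames; B emits 60 × 21060 = 1263600.
Difference = 97200/77 frames (≈ 1262.3377); B is ahead of A.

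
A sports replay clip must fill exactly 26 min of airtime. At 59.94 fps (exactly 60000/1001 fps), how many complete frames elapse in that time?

93506 frames

26 min = 1560 s.
Frames = 1560 × 60000/1001 = 7200000/77 ≈ 93506.4935.
Complete frames: 93506.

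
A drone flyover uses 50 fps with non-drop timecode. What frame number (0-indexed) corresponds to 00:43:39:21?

130971

Total seconds to the label: (0 × 3600 + 43 × 60 + 39) = 2619.
Frame index = 2619 × 50 + 21 = 130971.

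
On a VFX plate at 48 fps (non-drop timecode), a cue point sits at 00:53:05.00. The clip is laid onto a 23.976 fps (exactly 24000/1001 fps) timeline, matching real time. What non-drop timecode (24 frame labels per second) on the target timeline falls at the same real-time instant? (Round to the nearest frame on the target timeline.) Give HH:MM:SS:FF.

Source frame index: (0×3600 + 53×60 + 5) × 48 + 0 = 152880.
Real time: 152880 / (48) = 3185 s.
Target frame: (3185) × (24000/1001) = 840000/11 ≈ 76363.636 → 76364.
At 24 labels/s: frame 76364 → 00:53:01:20.

00:53:01:20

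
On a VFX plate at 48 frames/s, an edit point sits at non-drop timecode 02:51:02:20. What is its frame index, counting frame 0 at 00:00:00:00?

Total seconds to the label: (2 × 3600 + 51 × 60 + 2) = 10262.
Frame index = 10262 × 48 + 20 = 492596.

492596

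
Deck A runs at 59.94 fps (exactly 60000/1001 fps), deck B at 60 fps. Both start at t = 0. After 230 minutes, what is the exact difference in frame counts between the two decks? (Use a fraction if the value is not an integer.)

828000/1001 frames

230 min = 13800 s.
A emits 60000/1001 × 13800 = 828000000/1001 frames; B emits 60 × 13800 = 828000.
Difference = 828000/1001 frames (≈ 827.1728); B is ahead of A.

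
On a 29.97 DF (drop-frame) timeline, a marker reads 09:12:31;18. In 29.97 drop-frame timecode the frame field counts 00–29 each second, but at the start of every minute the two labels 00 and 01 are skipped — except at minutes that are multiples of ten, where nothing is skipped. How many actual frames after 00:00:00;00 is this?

As if non-drop at 30 labels/s: (9 × 3600 + 12 × 60 + 31) × 30 + 18 = 994548.
Minute boundaries passed: 552; those not divisible by 10: 552 − 55 = 497; dropped labels = 2 × 497 = 994.
Actual frame index = 994548 − 994 = 993554.

993554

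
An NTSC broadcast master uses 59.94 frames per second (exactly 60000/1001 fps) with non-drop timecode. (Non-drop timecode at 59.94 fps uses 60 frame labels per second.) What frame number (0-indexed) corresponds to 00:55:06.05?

Total seconds to the label: (0 × 3600 + 55 × 60 + 6) = 3306.
Frame index = 3306 × 60 + 5 = 198365.

198365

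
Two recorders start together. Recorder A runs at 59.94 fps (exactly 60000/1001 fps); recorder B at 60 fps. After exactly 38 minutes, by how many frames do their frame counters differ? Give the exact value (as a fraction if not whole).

136800/1001 frames

38 min = 2280 s.
A emits 60000/1001 × 2280 = 136800000/1001 frames; B emits 60 × 2280 = 136800.
Difference = 136800/1001 frames (≈ 136.6633); B is ahead of A.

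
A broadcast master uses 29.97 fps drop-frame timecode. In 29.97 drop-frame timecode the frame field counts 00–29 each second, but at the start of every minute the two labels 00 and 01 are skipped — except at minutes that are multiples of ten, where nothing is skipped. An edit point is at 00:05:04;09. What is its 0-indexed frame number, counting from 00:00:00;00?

9119

Complete 10-minute blocks: 0, each 17982 frames → 0.
Remaining 5 whole minutes in the current block: 1800 + 4 × 1798 = 8992 frames.
Within the current minute: 4 × 30 + 9 − 2 = 127 (labels ;00/;01 skipped at this minute). Total = 0 + 8992 + 127 = 9119.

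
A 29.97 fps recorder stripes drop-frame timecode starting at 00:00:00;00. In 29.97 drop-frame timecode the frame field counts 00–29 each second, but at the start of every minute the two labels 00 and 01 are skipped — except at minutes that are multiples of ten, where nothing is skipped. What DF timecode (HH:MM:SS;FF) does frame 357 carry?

Ten DF minutes hold 17982 frames, so frame 357 lies in block 0 (frames 0–17981) with 357 frames into that block.
The block's first minute is 1800 frames and the rest 1798 each; 357 frames reaches minute 0, so 0 × 18 + 0 × 2 = 0 labels have been skipped so far.
Adding those back, label number 357 + 0 = 357 at 30 labels/s is 11 s + 27 f = 0 h 0 min 11 s frame 27, i.e. 00:00:11;27.

00:00:11;27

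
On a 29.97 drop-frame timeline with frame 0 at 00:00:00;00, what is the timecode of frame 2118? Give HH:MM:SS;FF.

Ten DF minutes hold 17982 frames, so frame 2118 lies in block 0 (frames 0–17981) with 2118 frames into that block.
The block's first minute is 1800 frames and the rest 1798 each; 2118 frames reaches minute 1, so 0 × 18 + 1 × 2 = 2 labels have been skipped so far.
Adding those back, label number 2118 + 2 = 2120 at 30 labels/s is 70 s + 20 f = 0 h 1 min 10 s frame 20, i.e. 00:01:10;20.

00:01:10;20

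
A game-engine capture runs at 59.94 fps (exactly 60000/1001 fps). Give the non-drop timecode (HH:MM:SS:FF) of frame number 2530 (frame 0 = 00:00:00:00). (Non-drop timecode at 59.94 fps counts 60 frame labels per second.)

00:00:42:10

2530 ÷ 60 = 42 full seconds, remainder 10 frames.
42 s = 0 h 0 min 42 s.
Timecode: 00:00:42:10.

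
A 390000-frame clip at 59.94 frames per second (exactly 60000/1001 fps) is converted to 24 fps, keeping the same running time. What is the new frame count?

Target frames = source frames × (target rate / source rate) = 390000 × (24)/(60000/1001) = 390000 × 1001/2500 = 156156.

156156 frames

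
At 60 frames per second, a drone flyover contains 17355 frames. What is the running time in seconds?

Running time = 17355 / (60) = 289.25 s.

289.25 seconds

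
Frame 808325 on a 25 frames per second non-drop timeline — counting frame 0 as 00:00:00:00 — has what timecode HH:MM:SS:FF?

808325 ÷ 25 = 32333 full seconds, remainder 0 frames.
32333 s = 8 h 58 min 53 s.
Timecode: 08:58:53:00.

08:58:53:00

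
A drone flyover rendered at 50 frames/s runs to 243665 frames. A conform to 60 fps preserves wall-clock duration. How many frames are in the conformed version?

292398 frames

Target frames = source frames × (target rate / source rate) = 243665 × (60)/(50) = 243665 × 6/5 = 292398.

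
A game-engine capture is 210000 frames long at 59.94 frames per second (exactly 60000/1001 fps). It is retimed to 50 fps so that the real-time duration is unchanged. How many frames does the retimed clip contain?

175175 frames

Target frames = source frames × (target rate / source rate) = 210000 × (50)/(60000/1001) = 210000 × 1001/1200 = 175175.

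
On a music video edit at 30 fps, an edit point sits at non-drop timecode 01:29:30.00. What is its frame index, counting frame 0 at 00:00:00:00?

Total seconds to the label: (1 × 3600 + 29 × 60 + 30) = 5370.
Frame index = 5370 × 30 + 0 = 161100.

161100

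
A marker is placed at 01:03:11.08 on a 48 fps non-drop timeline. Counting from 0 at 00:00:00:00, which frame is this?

181976

Total seconds to the label: (1 × 3600 + 3 × 60 + 11) = 3791.
Frame index = 3791 × 48 + 8 = 181976.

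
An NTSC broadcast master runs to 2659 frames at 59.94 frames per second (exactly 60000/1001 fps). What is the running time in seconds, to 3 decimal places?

44.361 seconds

Running time = 2659 × 1001/60000 = 2661659/60000 s ≈ 44.361 s.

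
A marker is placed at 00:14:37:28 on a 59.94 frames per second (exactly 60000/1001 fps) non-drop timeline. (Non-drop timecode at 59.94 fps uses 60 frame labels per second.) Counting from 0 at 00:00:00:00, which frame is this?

Total seconds to the label: (0 × 3600 + 14 × 60 + 37) = 877.
Frame index = 877 × 60 + 28 = 52648.

52648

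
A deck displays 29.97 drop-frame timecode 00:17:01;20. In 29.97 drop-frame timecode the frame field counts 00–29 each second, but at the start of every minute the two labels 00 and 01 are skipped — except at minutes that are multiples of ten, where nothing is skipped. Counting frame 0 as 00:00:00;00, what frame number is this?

30618

As if non-drop at 30 labels/s: (0 × 3600 + 17 × 60 + 1) × 30 + 20 = 30650.
Minute boundaries passed: 17; those not divisible by 10: 17 − 1 = 16; dropped labels = 2 × 16 = 32.
Actual frame index = 30650 − 32 = 30618.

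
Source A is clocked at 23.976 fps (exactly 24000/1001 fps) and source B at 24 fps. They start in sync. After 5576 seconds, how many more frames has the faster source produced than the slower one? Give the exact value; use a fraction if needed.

A emits 24000/1001 × 5576 = 133824000/1001 frames; B emits 24 × 5576 = 133824.
Difference = 133824/1001 frames (≈ 133.6903); B is ahead of A.

133824/1001 frames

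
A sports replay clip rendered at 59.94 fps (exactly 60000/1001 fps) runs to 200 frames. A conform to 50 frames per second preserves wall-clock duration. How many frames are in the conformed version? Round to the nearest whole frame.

167 frames

Frames at target rate = 200 × (50) / (60000/1001) = 1001/6 ≈ 166.833.
Nearest whole frame: 167.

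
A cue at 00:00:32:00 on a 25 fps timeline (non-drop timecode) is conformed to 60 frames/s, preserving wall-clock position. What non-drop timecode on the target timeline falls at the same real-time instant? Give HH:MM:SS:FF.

Source frame index: (0×3600 + 0×60 + 32) × 25 + 0 = 800.
Real time: 800 / (25) = 32 s.
Target frame: (32) × (60) = 1920.
At 60 labels/s: frame 1920 → 00:00:32:00.

00:00:32:00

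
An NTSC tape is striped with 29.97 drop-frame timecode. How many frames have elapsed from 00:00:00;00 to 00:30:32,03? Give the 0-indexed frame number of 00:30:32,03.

As if non-drop at 30 labels/s: (0 × 3600 + 30 × 60 + 32) × 30 + 3 = 54963.
Minute boundaries passed: 30; those not divisible by 10: 30 − 3 = 27; dropped labels = 2 × 27 = 54.
Actual frame index = 54963 − 54 = 54909.

54909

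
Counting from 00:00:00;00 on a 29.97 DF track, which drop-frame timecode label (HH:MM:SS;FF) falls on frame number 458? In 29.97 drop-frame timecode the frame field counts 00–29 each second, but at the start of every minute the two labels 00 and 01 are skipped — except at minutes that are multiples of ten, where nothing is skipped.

00:00:15;08

Each 10-minute DF block holds 10 × 60 × 30 − 9 × 2 = 17982 frames. 458 ÷ 17982 → 0 full blocks, remainder 458.
Within the partial block the first minute is 1800 frames and each further minute 1798, so 0 further minute boundaries passed. Total skipped labels = 18 × 0 + 2 × 0 = 0.
Non-drop label index = 458 + 0 = 458; at 30 labels/s that is 00:00:15:08, i.e. DF 00:00:15;08.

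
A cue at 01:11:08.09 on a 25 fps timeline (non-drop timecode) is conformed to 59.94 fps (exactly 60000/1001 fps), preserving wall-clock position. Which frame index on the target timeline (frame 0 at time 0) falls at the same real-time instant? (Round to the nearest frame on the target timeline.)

frame 255846

Source frame index: (1×3600 + 11×60 + 8) × 25 + 9 = 106709.
Real time: 106709 / (25) = 106709/25 s.
Target frame: (106709/25) × (60000/1001) = 256101600/1001 ≈ 255845.754 → 255846.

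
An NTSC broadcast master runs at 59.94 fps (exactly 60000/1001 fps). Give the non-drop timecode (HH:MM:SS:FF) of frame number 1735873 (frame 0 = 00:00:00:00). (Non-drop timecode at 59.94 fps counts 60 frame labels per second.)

1735873 ÷ 60 = 28931 full seconds, remainder 13 frames.
28931 s = 8 h 2 min 11 s.
Timecode: 08:02:11:13.

08:02:11:13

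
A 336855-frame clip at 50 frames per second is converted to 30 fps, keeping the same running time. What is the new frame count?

202113 frames

Target frames = source frames × (target rate / source rate) = 336855 × (30)/(50) = 336855 × 3/5 = 202113.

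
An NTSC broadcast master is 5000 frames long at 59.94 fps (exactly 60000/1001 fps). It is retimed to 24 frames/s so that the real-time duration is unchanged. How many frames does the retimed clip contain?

Target frames = source frames × (target rate / source rate) = 5000 × (24)/(60000/1001) = 5000 × 1001/2500 = 2002.

2002 frames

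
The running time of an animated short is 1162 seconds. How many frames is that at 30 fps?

34860 frames

Frames = 1162 × 30 = 34860.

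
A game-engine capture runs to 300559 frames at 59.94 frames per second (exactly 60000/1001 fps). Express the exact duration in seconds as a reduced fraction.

Running time = 300559 ÷ (60000/1001) = 300559 × 1001/60000 = 300859559/60000 s.

300859559/60000 seconds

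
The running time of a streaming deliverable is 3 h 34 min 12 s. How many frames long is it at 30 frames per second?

385560 frames

3 h 34 min 12 s = 12852 s.
Frames = 12852 × 30 = 385560.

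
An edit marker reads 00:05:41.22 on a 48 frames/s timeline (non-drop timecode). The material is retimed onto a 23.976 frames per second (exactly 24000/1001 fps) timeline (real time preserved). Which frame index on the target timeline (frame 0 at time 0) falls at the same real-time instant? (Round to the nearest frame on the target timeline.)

frame 8187

Source frame index: (0×3600 + 5×60 + 41) × 48 + 22 = 16390.
Real time: 16390 / (48) = 8195/24 s.
Target frame: (8195/24) × (24000/1001) = 745000/91 ≈ 8186.813 → 8187.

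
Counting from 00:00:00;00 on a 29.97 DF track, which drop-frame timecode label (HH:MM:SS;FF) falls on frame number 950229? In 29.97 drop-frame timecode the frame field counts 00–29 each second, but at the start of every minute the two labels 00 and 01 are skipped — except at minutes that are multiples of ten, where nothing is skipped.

Ten DF minutes hold 17982 frames, so frame 950229 lies in block 52 (frames 935064–953045) with 15165 frames into that block.
The block's first minute is 1800 frames and the rest 1798 each; 15165 frames reaches minute 8, so 52 × 18 + 8 × 2 = 952 labels have been skipped so far.
Adding those back, label number 950229 + 952 = 951181 at 30 labels/s is 31706 s + 1 f = 8 h 48 min 26 s frame 1, i.e. 08:48:26;01.

08:48:26;01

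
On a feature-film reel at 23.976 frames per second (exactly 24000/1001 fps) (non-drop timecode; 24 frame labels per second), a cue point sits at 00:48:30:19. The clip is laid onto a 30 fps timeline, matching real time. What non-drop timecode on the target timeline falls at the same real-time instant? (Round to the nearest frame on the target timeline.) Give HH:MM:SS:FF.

00:48:33:21

Source frame index: (0×3600 + 48×60 + 30) × 24 + 19 = 69859.
Real time: 69859 / (24000/1001) = 69928859/24000 s.
Target frame: (69928859/24000) × (30) = 69928859/800 ≈ 87411.074 → 87411.
At 30 labels/s: frame 87411 → 00:48:33:21.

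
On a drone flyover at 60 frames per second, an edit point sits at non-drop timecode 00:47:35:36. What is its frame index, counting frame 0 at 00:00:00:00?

frame 171336

Total seconds to the label: (0 × 3600 + 47 × 60 + 35) = 2855.
Frame index = 2855 × 60 + 36 = 171336.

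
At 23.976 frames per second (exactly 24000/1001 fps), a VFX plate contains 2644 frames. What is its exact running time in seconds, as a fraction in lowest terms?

661661/6000 seconds

Running time = 2644 ÷ (24000/1001) = 2644 × 1001/24000 = 661661/6000 s.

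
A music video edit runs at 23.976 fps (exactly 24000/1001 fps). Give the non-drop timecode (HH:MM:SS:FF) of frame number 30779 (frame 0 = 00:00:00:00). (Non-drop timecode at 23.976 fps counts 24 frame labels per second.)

00:21:22:11

30779 ÷ 24 = 1282 full seconds, remainder 11 frames.
1282 s = 0 h 21 min 22 s.
Timecode: 00:21:22:11.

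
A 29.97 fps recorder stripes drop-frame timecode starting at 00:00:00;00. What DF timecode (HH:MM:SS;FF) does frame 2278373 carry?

Ten DF minutes hold 17982 frames, so frame 2278373 lies in block 126 (frames 2265732–2283713) with 12641 frames into that block.
The block's first minute is 1800 frames and the rest 1798 each; 12641 frames reaches minute 7, so 126 × 18 + 7 × 2 = 2282 labels have been skipped so far.
Adding those back, label number 2278373 + 2282 = 2280655 at 30 labels/s is 76021 s + 25 f = 21 h 7 min 1 s frame 25, i.e. 21:07:01;25.

21:07:01;25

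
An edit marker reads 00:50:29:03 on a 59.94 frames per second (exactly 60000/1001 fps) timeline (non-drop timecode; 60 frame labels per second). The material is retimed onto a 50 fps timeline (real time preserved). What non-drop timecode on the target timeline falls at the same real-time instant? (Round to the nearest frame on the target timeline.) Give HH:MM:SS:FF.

00:50:32:04

Source frame index: (0×3600 + 50×60 + 29) × 60 + 3 = 181743.
Real time: 181743 / (60000/1001) = 60641581/20000 s.
Target frame: (60641581/20000) × (50) = 60641581/400 ≈ 151603.953 → 151604.
At 50 labels/s: frame 151604 → 00:50:32:04.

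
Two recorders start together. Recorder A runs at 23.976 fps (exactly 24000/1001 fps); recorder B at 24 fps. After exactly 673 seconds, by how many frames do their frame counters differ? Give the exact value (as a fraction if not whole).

16152/1001 frames

A emits 24000/1001 × 673 = 16152000/1001 frames; B emits 24 × 673 = 16152.
Difference = 16152/1001 frames (≈ 16.1359); B is ahead of A.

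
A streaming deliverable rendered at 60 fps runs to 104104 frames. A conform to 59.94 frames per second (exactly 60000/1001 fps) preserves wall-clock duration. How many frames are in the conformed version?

104000 frames

Target frames = source frames × (target rate / source rate) = 104104 × (60000/1001)/(60) = 104104 × 1000/1001 = 104000.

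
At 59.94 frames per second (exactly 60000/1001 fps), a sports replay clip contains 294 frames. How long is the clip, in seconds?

4.9049 seconds

Running time = 294 / (60000/1001) = 4.9049 s.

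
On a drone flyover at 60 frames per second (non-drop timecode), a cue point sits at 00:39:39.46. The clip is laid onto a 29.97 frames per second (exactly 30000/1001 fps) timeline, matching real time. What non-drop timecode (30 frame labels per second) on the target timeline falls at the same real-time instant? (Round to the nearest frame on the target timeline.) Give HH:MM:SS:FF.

Source frame index: (0×3600 + 39×60 + 39) × 60 + 46 = 142786.
Real time: 142786 / (60) = 71393/30 s.
Target frame: (71393/30) × (30000/1001) = 10199000/143 ≈ 71321.678 → 71322.
At 30 labels/s: frame 71322 → 00:39:37:12.

00:39:37:12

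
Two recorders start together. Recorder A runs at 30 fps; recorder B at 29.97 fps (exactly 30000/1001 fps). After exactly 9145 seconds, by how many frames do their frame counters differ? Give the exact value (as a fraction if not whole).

A emits 30 × 9145 = 274350 frames; B emits 30000/1001 × 9145 = 274350000/1001.
Difference = 274350/1001 frames (≈ 274.0759); B is behind A.

274350/1001 frames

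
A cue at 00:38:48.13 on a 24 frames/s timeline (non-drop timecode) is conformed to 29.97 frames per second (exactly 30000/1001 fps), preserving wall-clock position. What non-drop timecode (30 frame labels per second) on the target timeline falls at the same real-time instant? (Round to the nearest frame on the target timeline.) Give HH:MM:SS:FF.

00:38:46:06

Source frame index: (0×3600 + 38×60 + 48) × 24 + 13 = 55885.
Real time: 55885 / (24) = 55885/24 s.
Target frame: (55885/24) × (30000/1001) = 69856250/1001 ≈ 69786.464 → 69786.
At 30 labels/s: frame 69786 → 00:38:46:06.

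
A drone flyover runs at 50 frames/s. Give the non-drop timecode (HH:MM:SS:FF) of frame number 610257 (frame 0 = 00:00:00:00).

610257 ÷ 50 = 12205 full seconds, remainder 7 frames.
12205 s = 3 h 23 min 25 s.
Timecode: 03:23:25:07.

03:23:25:07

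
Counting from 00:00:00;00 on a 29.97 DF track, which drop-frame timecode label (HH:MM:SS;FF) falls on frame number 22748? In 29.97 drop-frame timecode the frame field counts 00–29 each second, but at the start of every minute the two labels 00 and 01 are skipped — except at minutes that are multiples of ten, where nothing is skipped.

Ten DF minutes hold 17982 frames, so frame 22748 lies in block 1 (frames 17982–35963) with 4766 frames into that block.
The block's first minute is 1800 frames and the rest 1798 each; 4766 frames reaches minute 2, so 1 × 18 + 2 × 2 = 22 labels have been skipped so far.
Adding those back, label number 22748 + 22 = 22770 at 30 labels/s is 759 s + 0 f = 0 h 12 min 39 s frame 0, i.e. 00:12:39;00.

00:12:39;00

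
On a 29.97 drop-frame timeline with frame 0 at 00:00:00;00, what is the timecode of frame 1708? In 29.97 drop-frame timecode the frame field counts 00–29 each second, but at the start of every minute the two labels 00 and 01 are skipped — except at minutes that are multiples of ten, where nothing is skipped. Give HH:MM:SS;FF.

00:00:56;28

Ten DF minutes hold 17982 frames, so frame 1708 lies in block 0 (frames 0–17981) with 1708 frames into that block.
The block's first minute is 1800 frames and the rest 1798 each; 1708 frames reaches minute 0, so 0 × 18 + 0 × 2 = 0 labels have been skipped so far.
Adding those back, label number 1708 + 0 = 1708 at 30 labels/s is 56 s + 28 f = 0 h 0 min 56 s frame 28, i.e. 00:00:56;28.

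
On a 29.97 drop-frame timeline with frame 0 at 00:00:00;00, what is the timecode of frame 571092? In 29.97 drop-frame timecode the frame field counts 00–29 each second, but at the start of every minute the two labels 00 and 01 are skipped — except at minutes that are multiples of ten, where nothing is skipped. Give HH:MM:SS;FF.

Ten DF minutes hold 17982 frames, so frame 571092 lies in block 31 (frames 557442–575423) with 13650 frames into that block.
The block's first minute is 1800 frames and the rest 1798 each; 13650 frames reaches minute 7, so 31 × 18 + 7 × 2 = 572 labels have been skipped so far.
Adding those back, label number 571092 + 572 = 571664 at 30 labels/s is 19055 s + 14 f = 5 h 17 min 35 s frame 14, i.e. 05:17:35;14.

05:17:35;14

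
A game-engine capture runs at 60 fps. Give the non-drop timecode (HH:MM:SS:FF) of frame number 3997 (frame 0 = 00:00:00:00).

3997 ÷ 60 = 66 full seconds, remainder 37 frames.
66 s = 0 h 1 min 6 s.
Timecode: 00:01:06:37.

00:01:06:37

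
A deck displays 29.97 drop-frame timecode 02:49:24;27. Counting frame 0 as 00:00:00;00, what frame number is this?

304641

As if non-drop at 30 labels/s: (2 × 3600 + 49 × 60 + 24) × 30 + 27 = 304947.
Minute boundaries passed: 169; those not divisible by 10: 169 − 16 = 153; dropped labels = 2 × 153 = 306.
Actual frame index = 304947 − 306 = 304641.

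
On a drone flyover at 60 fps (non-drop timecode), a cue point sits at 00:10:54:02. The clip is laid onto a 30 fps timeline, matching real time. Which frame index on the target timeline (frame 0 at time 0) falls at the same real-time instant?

Source frame index: (0×3600 + 10×60 + 54) × 60 + 2 = 39242.
Real time: 39242 / (60) = 19621/30 s.
Target frame: (19621/30) × (30) = 19621.

frame 19621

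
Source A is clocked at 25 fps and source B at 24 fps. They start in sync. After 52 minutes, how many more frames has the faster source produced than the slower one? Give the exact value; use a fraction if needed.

3120 frames

52 min = 3120 s.
A emits 25 × 3120 = 78000 frames; B emits 24 × 3120 = 74880.
Difference = 3120 frames; B is behind A.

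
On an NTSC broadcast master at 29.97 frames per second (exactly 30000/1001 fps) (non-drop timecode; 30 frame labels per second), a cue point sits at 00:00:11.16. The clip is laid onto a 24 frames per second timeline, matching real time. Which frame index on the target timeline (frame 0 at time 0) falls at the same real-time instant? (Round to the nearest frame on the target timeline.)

frame 277

Source frame index: (0×3600 + 0×60 + 11) × 30 + 16 = 346.
Real time: 346 / (30000/1001) = 173173/15000 s.
Target frame: (173173/15000) × (24) = 173173/625 ≈ 277.077 → 277.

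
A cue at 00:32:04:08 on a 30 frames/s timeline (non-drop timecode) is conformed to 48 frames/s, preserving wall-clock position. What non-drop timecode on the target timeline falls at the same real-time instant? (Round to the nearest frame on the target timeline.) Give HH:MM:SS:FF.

Source frame index: (0×3600 + 32×60 + 4) × 30 + 8 = 57728.
Real time: 57728 / (30) = 28864/15 s.
Target frame: (28864/15) × (48) = 461824/5 ≈ 92364.800 → 92365.
At 48 labels/s: frame 92365 → 00:32:04:13.

00:32:04:13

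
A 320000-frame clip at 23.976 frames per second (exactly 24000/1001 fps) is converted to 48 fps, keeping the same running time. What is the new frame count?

Target frames = source frames × (target rate / source rate) = 320000 × (48)/(24000/1001) = 320000 × 1001/500 = 640640.

640640 frames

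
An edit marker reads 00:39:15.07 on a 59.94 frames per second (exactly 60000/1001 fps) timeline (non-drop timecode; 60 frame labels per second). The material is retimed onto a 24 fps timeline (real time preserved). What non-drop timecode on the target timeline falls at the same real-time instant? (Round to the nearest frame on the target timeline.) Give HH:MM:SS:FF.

00:39:17:11

Source frame index: (0×3600 + 39×60 + 15) × 60 + 7 = 141307.
Real time: 141307 / (60000/1001) = 141448307/60000 s.
Target frame: (141448307/60000) × (24) = 141448307/2500 ≈ 56579.323 → 56579.
At 24 labels/s: frame 56579 → 00:39:17:11.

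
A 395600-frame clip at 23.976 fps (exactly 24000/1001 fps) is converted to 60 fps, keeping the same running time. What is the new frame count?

989989 frames

Target frames = source frames × (target rate / source rate) = 395600 × (60)/(24000/1001) = 395600 × 1001/400 = 989989.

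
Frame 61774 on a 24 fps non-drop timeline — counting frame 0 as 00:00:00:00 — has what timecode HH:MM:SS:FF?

00:42:53:22

61774 ÷ 24 = 2573 full seconds, remainder 22 frames.
2573 s = 0 h 42 min 53 s.
Timecode: 00:42:53:22.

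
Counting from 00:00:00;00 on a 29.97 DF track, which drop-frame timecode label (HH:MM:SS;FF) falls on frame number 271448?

Each 10-minute DF block holds 10 × 60 × 30 − 9 × 2 = 17982 frames. 271448 ÷ 17982 → 15 full blocks, remainder 1718.
Within the partial block the first minute is 1800 frames and each further minute 1798, so 0 further minute boundaries passed. Total skipped labels = 18 × 15 + 2 × 0 = 270.
Non-drop label index = 271448 + 270 = 271718; at 30 labels/s that is 02:30:57:08, i.e. DF 02:30:57;08.

02:30:57;08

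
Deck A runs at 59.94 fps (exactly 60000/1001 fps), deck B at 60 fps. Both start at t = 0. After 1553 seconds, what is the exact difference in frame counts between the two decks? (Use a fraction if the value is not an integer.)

A emits 60000/1001 × 1553 = 93180000/1001 frames; B emits 60 × 1553 = 93180.
Difference = 93180/1001 frames (≈ 93.0869); B is ahead of A.

93180/1001 frames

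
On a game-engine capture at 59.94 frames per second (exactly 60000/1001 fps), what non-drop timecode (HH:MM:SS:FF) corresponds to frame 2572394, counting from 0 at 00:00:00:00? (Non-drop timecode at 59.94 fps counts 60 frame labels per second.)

11:54:33:14

2572394 ÷ 60 = 42873 full seconds, remainder 14 frames.
42873 s = 11 h 54 min 33 s.
Timecode: 11:54:33:14.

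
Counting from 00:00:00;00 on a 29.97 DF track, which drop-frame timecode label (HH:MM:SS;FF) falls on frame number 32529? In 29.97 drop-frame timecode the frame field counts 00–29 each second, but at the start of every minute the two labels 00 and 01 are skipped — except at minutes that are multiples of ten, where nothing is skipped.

00:18:05;13

Ten DF minutes hold 17982 frames, so frame 32529 lies in block 1 (frames 17982–35963) with 14547 frames into that block.
The block's first minute is 1800 frames and the rest 1798 each; 14547 frames reaches minute 8, so 1 × 18 + 8 × 2 = 34 labels have been skipped so far.
Adding those back, label number 32529 + 34 = 32563 at 30 labels/s is 1085 s + 13 f = 0 h 18 min 5 s frame 13, i.e. 00:18:05;13.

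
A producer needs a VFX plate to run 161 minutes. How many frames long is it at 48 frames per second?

161 min = 9660 s.
Frames = 9660 × 48 = 463680.

463680 frames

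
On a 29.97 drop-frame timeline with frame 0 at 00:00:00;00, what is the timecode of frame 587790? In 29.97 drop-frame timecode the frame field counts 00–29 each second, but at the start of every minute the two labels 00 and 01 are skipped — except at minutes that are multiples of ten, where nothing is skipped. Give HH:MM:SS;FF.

Ten DF minutes hold 17982 frames, so frame 587790 lies in block 32 (frames 575424–593405) with 12366 frames into that block.
The block's first minute is 1800 frames and the rest 1798 each; 12366 frames reaches minute 6, so 32 × 18 + 6 × 2 = 588 labels have been skipped so far.
Adding those back, label number 587790 + 588 = 588378 at 30 labels/s is 19612 s + 18 f = 5 h 26 min 52 s frame 18, i.e. 05:26:52;18.

05:26:52;18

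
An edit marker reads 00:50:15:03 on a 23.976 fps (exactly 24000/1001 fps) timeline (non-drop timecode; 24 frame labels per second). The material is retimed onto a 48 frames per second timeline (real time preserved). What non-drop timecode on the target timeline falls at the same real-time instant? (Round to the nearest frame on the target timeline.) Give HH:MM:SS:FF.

00:50:18:07

Source frame index: (0×3600 + 50×60 + 15) × 24 + 3 = 72363.
Real time: 72363 / (24000/1001) = 24145121/8000 s.
Target frame: (24145121/8000) × (48) = 72435363/500 ≈ 144870.726 → 144871.
At 48 labels/s: frame 144871 → 00:50:18:07.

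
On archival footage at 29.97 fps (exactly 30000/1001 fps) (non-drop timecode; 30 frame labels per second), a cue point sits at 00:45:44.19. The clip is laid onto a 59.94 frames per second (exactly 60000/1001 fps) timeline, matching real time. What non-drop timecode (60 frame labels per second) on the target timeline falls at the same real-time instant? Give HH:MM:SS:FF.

00:45:44:38

Source frame index: (0×3600 + 45×60 + 44) × 30 + 19 = 82339.
Real time: 82339 / (30000/1001) = 82421339/30000 s.
Target frame: (82421339/30000) × (60000/1001) = 164678.
At 60 labels/s: frame 164678 → 00:45:44:38.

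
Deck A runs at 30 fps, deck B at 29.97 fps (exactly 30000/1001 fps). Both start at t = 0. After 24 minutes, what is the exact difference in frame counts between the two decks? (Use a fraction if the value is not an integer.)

24 min = 1440 s.
A emits 30 × 1440 = 43200 frames; B emits 30000/1001 × 1440 = 43200000/1001.
Difference = 43200/1001 frames (≈ 43.1568); B is behind A.

43200/1001 frames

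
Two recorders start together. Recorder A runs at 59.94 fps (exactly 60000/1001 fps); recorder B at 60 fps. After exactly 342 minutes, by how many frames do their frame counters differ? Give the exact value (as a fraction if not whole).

342 min = 20520 s.
A emits 60000/1001 × 20520 = 1231200000/1001 frames; B emits 60 × 20520 = 1231200.
Difference = 1231200/1001 frames (≈ 1229.9700); B is ahead of A.

1231200/1001 frames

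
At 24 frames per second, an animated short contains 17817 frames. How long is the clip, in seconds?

Running time = 17817 / (24) = 742.375 s.

742.375 seconds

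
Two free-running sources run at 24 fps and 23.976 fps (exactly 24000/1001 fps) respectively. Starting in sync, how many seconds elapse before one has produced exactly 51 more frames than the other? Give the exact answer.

The gap grows by |24000/1001 − 24| = 24/1001 frames per second.
Time for a 51-frame gap: 51 ÷ (24/1001) = 2127.125 s.

2127.125 seconds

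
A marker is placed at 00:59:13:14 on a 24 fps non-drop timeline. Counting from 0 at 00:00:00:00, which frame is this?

frame 85286

Total seconds to the label: (0 × 3600 + 59 × 60 + 13) = 3553.
Frame index = 3553 × 24 + 14 = 85286.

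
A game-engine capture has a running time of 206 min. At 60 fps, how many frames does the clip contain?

206 min = 12360 s.
Frames = 12360 × 60 = 741600.

741600 frames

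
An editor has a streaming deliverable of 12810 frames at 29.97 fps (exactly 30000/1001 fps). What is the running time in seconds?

Running time = 12810 / (30000/1001) = 427.427 s.

427.427 seconds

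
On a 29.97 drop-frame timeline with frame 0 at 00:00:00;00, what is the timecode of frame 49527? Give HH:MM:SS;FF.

Each 10-minute DF block holds 10 × 60 × 30 − 9 × 2 = 17982 frames. 49527 ÷ 17982 → 2 full blocks, remainder 13563.
Within the partial block the first minute is 1800 frames and each further minute 1798, so 7 further minute boundaries passed. Total skipped labels = 18 × 2 + 2 × 7 = 50.
Non-drop label index = 49527 + 50 = 49577; at 30 labels/s that is 00:27:32:17, i.e. DF 00:27:32;17.

00:27:32;17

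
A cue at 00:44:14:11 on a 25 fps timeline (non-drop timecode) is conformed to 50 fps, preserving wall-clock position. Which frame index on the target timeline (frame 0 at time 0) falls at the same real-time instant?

Source frame index: (0×3600 + 44×60 + 14) × 25 + 11 = 66361.
Real time: 66361 / (25) = 66361/25 s.
Target frame: (66361/25) × (50) = 132722.

frame 132722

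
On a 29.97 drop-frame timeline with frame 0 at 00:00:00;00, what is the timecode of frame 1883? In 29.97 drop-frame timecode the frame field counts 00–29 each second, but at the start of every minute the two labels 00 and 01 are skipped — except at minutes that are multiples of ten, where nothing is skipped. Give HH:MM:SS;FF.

00:01:02;25

Ten DF minutes hold 17982 frames, so frame 1883 lies in block 0 (frames 0–17981) with 1883 frames into that block.
The block's first minute is 1800 frames and the rest 1798 each; 1883 frames reaches minute 1, so 0 × 18 + 1 × 2 = 2 labels have been skipped so far.
Adding those back, label number 1883 + 2 = 1885 at 30 labels/s is 62 s + 25 f = 0 h 1 min 2 s frame 25, i.e. 00:01:02;25.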